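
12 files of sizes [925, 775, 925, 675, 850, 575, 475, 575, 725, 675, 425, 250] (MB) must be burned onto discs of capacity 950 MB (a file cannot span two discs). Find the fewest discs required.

10

Total = 925 + 925 + 850 + 775 + 725 + 675 + 675 + 575 + 575 + 475 + 425 + 250 = 7850 MB.
Lower bound: ⌈7850/950⌉ = 9 discs.
A packing using 10 discs:
  disc 1: 925 = 925
  disc 2: 925 = 925
  disc 3: 850 = 850
  disc 4: 775 = 775
  disc 5: 725 = 725
  disc 6: 675 + 250 = 925
  disc 7: 675 = 675
  disc 8: 575 = 575
  disc 9: 575 = 575
  disc 10: 475 + 425 = 900
No arrangement into 9 discs stays within capacity, so 10 is optimal.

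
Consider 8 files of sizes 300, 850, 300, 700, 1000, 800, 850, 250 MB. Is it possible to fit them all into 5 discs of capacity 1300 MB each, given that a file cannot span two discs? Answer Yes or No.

Yes

A valid assignment using 5 discs:
  disc 1: 1000 + 300 = 1300
  disc 2: 850 + 300 = 1150
  disc 3: 850 + 250 = 1100
  disc 4: 800 = 800
  disc 5: 700 = 700
Every load is within 1300 MB, so 5 discs suffice.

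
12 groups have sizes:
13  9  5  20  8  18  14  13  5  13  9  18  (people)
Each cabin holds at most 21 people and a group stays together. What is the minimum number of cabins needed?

8

Total = 20 + 18 + 18 + 14 + 13 + 13 + 13 + 9 + 9 + 8 + 5 + 5 = 145 people.
Lower bound: ⌈145/21⌉ = 7 cabins.
A packing using 8 cabins:
  cabin 1: 20 = 20
  cabin 2: 18 = 18
  cabin 3: 18 = 18
  cabin 4: 14 + 5 = 19
  cabin 5: 13 + 8 = 21
  cabin 6: 13 + 5 = 18
  cabin 7: 13 = 13
  cabin 8: 9 + 9 = 18
No arrangement into 7 cabins stays within capacity, so 8 is optimal.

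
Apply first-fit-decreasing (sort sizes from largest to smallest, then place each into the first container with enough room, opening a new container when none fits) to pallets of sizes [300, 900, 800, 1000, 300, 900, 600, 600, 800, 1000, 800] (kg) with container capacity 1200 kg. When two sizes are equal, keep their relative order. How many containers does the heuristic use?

Sorted descending: 1000, 1000, 900, 900, 800, 800, 800, 600, 600, 300, 300.
  1000 → container 1 (new)  [load 1000/1200]
  1000 → container 2 (new)  [load 1000/1200]
  900 → container 3 (new)  [load 900/1200]
  900 → container 4 (new)  [load 900/1200]
  800 → container 5 (new)  [load 800/1200]
  800 → container 6 (new)  [load 800/1200]
  800 → container 7 (new)  [load 800/1200]
  600 → container 8 (new)  [load 600/1200]
  600 → container 8  [load 1200/1200]
  300 → container 3  [load 1200/1200]
  300 → container 4  [load 1200/1200]
8 containers opened.

8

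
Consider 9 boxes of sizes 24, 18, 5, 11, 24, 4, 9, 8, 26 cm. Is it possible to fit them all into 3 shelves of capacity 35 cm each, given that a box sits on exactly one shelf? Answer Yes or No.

Total = 129 cm; ⌈129/35⌉ = 4.
At least 4 shelves are required, but only 3 are allowed.

No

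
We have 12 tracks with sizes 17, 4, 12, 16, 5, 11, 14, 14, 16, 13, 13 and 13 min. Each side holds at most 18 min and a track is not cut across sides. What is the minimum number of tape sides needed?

10

Total = 17 + 16 + 16 + 14 + 14 + 13 + 13 + 13 + 12 + 11 + 5 + 4 = 148 min.
Lower bound: ⌈148/18⌉ = 9 tape sides.
Also, 10 tracks each exceed 9 min, and no two of those can share a side, so at least 10 tape sides are needed.
A packing using 10 tape sides:
  side 1: 17 = 17
  side 2: 16 = 16
  side 3: 16 = 16
  side 4: 14 + 4 = 18
  side 5: 14 = 14
  side 6: 13 + 5 = 18
  side 7: 13 = 13
  side 8: 13 = 13
  side 9: 12 = 12
  side 10: 11 = 11
This matches the lower bound, so 10 is optimal.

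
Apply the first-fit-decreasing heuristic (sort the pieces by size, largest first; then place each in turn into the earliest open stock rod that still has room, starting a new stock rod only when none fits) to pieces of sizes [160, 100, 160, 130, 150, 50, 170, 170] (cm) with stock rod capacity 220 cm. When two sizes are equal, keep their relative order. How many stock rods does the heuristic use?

Sorted descending: 170, 170, 160, 160, 150, 130, 100, 50.
  170 → stock rod 1 (new)  [load 170/220]
  170 → stock rod 2 (new)  [load 170/220]
  160 → stock rod 3 (new)  [load 160/220]
  160 → stock rod 4 (new)  [load 160/220]
  150 → stock rod 5 (new)  [load 150/220]
  130 → stock rod 6 (new)  [load 130/220]
  100 → stock rod 7 (new)  [load 100/220]
  50 → stock rod 1  [load 220/220]
7 stock rods opened.

7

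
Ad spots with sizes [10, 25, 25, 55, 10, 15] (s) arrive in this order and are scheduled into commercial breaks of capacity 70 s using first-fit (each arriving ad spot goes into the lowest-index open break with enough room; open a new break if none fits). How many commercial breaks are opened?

2

  10 → break 1 (new)  [load 10/70]
  25 → break 1  [load 35/70]
  25 → break 1  [load 60/70]
  55 → break 2 (new)  [load 55/70]
  10 → break 1  [load 70/70]
  15 → break 2  [load 70/70]
2 commercial breaks opened.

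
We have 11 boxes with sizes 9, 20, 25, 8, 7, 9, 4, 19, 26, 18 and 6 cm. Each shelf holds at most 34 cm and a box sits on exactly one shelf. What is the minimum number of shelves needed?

5

Total = 26 + 25 + 20 + 19 + 18 + 9 + 9 + 8 + 7 + 6 + 4 = 151 cm.
Lower bound: ⌈151/34⌉ = 5 shelves.
A packing using 5 shelves:
  shelf 1: 26 + 8 = 34
  shelf 2: 25 + 9 = 34
  shelf 3: 20 + 9 + 4 = 33
  shelf 4: 19 + 7 + 6 = 32
  shelf 5: 18 = 18
This matches the lower bound, so 5 is optimal.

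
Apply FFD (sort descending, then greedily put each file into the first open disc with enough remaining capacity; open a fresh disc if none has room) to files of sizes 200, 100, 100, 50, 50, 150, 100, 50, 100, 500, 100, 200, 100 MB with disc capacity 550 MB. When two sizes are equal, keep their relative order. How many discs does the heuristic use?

Sorted descending: 500, 200, 200, 150, 100, 100, 100, 100, 100, 100, 50, 50, 50.
  500 → disc 1 (new)  [load 500/550]
  200 → disc 2 (new)  [load 200/550]
  200 → disc 2  [load 400/550]
  150 → disc 2  [load 550/550]
  100 → disc 3 (new)  [load 100/550]
  100 → disc 3  [load 200/550]
  100 → disc 3  [load 300/550]
  100 → disc 3  [load 400/550]
  100 → disc 3  [load 500/550]
  100 → disc 4 (new)  [load 100/550]
  50 → disc 1  [load 550/550]
  50 → disc 3  [load 550/550]
  50 → disc 4  [load 150/550]
4 discs opened.

4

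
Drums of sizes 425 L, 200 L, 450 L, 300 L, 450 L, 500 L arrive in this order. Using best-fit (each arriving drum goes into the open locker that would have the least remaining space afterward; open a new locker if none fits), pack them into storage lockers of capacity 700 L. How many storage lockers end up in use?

  425 → locker 1 (new)  [load 425/700]
  200 → locker 1  [load 625/700]
  450 → locker 2 (new)  [load 450/700]
  300 → locker 3 (new)  [load 300/700]
  450 → locker 4 (new)  [load 450/700]
  500 → locker 5 (new)  [load 500/700]
5 storage lockers opened.

5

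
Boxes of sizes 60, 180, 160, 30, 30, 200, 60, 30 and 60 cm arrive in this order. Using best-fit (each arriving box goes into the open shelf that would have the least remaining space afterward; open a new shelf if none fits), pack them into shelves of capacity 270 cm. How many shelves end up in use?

  60 → shelf 1 (new)  [load 60/270]
  180 → shelf 1  [load 240/270]
  160 → shelf 2 (new)  [load 160/270]
  30 → shelf 1  [load 270/270]
  30 → shelf 2  [load 190/270]
  200 → shelf 3 (new)  [load 200/270]
  60 → shelf 3  [load 260/270]
  30 → shelf 2  [load 220/270]
  60 → shelf 4 (new)  [load 60/270]
4 shelves opened.

4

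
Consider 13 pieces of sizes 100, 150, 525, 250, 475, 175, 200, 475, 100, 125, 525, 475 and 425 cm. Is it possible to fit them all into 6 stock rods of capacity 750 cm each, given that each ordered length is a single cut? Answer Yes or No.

A valid assignment using 6 stock rods:
  stock rod 1: 525 + 200 = 725
  stock rod 2: 525 + 175 = 700
  stock rod 3: 475 + 250 = 725
  stock rod 4: 475 + 150 + 125 = 750
  stock rod 5: 475 + 100 + 100 = 675
  stock rod 6: 425 = 425
Every load is within 750 cm, so 6 stock rods suffice.

Yes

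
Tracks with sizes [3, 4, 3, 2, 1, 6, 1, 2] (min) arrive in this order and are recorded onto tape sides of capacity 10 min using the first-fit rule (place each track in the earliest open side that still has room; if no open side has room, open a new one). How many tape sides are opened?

  3 → side 1 (new)  [load 3/10]
  4 → side 1  [load 7/10]
  3 → side 1  [load 10/10]
  2 → side 2 (new)  [load 2/10]
  1 → side 2  [load 3/10]
  6 → side 2  [load 9/10]
  1 → side 2  [load 10/10]
  2 → side 3 (new)  [load 2/10]
3 tape sides opened.

3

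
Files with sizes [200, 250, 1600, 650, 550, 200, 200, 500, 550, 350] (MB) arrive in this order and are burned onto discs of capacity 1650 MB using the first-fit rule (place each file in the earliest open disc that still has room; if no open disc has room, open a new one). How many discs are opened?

  200 → disc 1 (new)  [load 200/1650]
  250 → disc 1  [load 450/1650]
  1600 → disc 2 (new)  [load 1600/1650]
  650 → disc 1  [load 1100/1650]
  550 → disc 1  [load 1650/1650]
  200 → disc 3 (new)  [load 200/1650]
  200 → disc 3  [load 400/1650]
  500 → disc 3  [load 900/1650]
  550 → disc 3  [load 1450/1650]
  350 → disc 4 (new)  [load 350/1650]
4 discs opened.

4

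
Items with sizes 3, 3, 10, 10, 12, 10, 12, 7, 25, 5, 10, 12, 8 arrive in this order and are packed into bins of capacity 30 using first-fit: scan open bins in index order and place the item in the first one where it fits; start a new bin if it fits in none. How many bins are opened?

  3 → bin 1 (new)  [load 3/30]
  3 → bin 1  [load 6/30]
  10 → bin 1  [load 16/30]
  10 → bin 1  [load 26/30]
  12 → bin 2 (new)  [load 12/30]
  10 → bin 2  [load 22/30]
  12 → bin 3 (new)  [load 12/30]
  7 → bin 2  [load 29/30]
  25 → bin 4 (new)  [load 25/30]
  5 → bin 3  [load 17/30]
  10 → bin 3  [load 27/30]
  12 → bin 5 (new)  [load 12/30]
  8 → bin 5  [load 20/30]
5 bins opened.

5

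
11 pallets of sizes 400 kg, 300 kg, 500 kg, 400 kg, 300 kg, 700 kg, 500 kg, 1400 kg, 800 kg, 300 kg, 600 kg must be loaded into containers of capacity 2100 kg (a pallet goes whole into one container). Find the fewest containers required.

Total = 1400 + 800 + 700 + 600 + 500 + 500 + 400 + 400 + 300 + 300 + 300 = 6200 kg.
Lower bound: ⌈6200/2100⌉ = 3 containers.
A packing using 3 containers:
  container 1: 1400 + 700 = 2100
  container 2: 800 + 600 + 400 + 300 = 2100
  container 3: 500 + 500 + 400 + 300 + 300 = 2000
This matches the lower bound, so 3 is optimal.

3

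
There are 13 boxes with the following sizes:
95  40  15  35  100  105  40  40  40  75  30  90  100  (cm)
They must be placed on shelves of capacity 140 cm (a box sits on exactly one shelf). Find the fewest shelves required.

Total = 105 + 100 + 100 + 95 + 90 + 75 + 40 + 40 + 40 + 40 + 35 + 30 + 15 = 805 cm.
Lower bound: ⌈805/140⌉ = 6 shelves.
A packing using 6 shelves:
  shelf 1: 105 + 35 = 140
  shelf 2: 100 + 40 = 140
  shelf 3: 100 + 40 = 140
  shelf 4: 95 + 40 = 135
  shelf 5: 90 + 40 = 130
  shelf 6: 75 + 30 + 15 = 120
This matches the lower bound, so 6 is optimal.

6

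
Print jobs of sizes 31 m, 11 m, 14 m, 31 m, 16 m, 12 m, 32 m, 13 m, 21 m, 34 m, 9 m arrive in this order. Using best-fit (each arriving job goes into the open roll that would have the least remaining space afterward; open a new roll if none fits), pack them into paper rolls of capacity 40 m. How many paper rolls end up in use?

  31 → roll 1 (new)  [load 31/40]
  11 → roll 2 (new)  [load 11/40]
  14 → roll 2  [load 25/40]
  31 → roll 3 (new)  [load 31/40]
  16 → roll 4 (new)  [load 16/40]
  12 → roll 2  [load 37/40]
  32 → roll 5 (new)  [load 32/40]
  13 → roll 4  [load 29/40]
  21 → roll 6 (new)  [load 21/40]
  34 → roll 7 (new)  [load 34/40]
  9 → roll 1  [load 40/40]
7 paper rolls opened.

7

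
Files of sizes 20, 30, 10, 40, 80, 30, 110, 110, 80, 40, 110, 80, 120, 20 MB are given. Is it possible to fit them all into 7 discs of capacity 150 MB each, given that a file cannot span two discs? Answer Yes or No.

Yes

A valid assignment using 7 discs:
  disc 1: 120 + 30 = 150
  disc 2: 110 + 40 = 150
  disc 3: 110 + 40 = 150
  disc 4: 110 + 30 + 10 = 150
  disc 5: 80 + 20 + 20 = 120
  disc 6: 80 = 80
  disc 7: 80 = 80
Every load is within 150 MB, so 7 discs suffice.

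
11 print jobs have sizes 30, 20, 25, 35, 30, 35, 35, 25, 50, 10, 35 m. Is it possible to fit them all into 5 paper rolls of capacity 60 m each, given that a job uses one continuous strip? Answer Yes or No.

Total = 330 m; ⌈330/60⌉ = 6.
At least 6 paper rolls are required, but only 5 are allowed.

No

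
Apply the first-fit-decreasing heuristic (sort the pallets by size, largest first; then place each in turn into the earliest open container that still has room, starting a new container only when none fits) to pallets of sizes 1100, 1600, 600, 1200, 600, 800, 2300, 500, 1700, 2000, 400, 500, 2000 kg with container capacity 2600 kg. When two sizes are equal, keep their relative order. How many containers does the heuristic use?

Sorted descending: 2300, 2000, 2000, 1700, 1600, 1200, 1100, 800, 600, 600, 500, 500, 400.
  2300 → container 1 (new)  [load 2300/2600]
  2000 → container 2 (new)  [load 2000/2600]
  2000 → container 3 (new)  [load 2000/2600]
  1700 → container 4 (new)  [load 1700/2600]
  1600 → container 5 (new)  [load 1600/2600]
  1200 → container 6 (new)  [load 1200/2600]
  1100 → container 6  [load 2300/2600]
  800 → container 4  [load 2500/2600]
  600 → container 2  [load 2600/2600]
  600 → container 3  [load 2600/2600]
  500 → container 5  [load 2100/2600]
  500 → container 5  [load 2600/2600]
  400 → container 7 (new)  [load 400/2600]
7 containers opened.

7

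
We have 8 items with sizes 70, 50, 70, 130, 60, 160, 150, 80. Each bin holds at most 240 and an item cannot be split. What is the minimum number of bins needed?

4

Total = 160 + 150 + 130 + 80 + 70 + 70 + 60 + 50 = 770.
Lower bound: ⌈770/240⌉ = 4 bins.
A packing using 4 bins:
  bin 1: 160 + 80 = 240
  bin 2: 150 + 70 = 220
  bin 3: 130 + 70 = 200
  bin 4: 60 + 50 = 110
This matches the lower bound, so 4 is optimal.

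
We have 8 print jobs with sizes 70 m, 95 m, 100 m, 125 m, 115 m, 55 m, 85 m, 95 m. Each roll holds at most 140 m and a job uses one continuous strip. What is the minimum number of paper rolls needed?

Total = 125 + 115 + 100 + 95 + 95 + 85 + 70 + 55 = 740 m.
Lower bound: ⌈740/140⌉ = 6 paper rolls.
A packing using 7 paper rolls:
  roll 1: 125 = 125
  roll 2: 115 = 115
  roll 3: 100 = 100
  roll 4: 95 = 95
  roll 5: 95 = 95
  roll 6: 85 + 55 = 140
  roll 7: 70 = 70
No arrangement into 6 paper rolls stays within capacity, so 7 is optimal.

7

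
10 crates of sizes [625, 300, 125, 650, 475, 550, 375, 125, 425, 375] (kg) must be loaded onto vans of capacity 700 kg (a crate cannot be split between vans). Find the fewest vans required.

7

Total = 650 + 625 + 550 + 475 + 425 + 375 + 375 + 300 + 125 + 125 = 4025 kg.
Lower bound: ⌈4025/700⌉ = 6 vans.
Also, 7 crates each exceed 350 kg, and no two of those can share a van, so at least 7 vans are needed.
A packing using 7 vans:
  van 1: 650 = 650
  van 2: 625 = 625
  van 3: 550 + 125 = 675
  van 4: 475 + 125 = 600
  van 5: 425 = 425
  van 6: 375 + 300 = 675
  van 7: 375 = 375
This matches the lower bound, so 7 is optimal.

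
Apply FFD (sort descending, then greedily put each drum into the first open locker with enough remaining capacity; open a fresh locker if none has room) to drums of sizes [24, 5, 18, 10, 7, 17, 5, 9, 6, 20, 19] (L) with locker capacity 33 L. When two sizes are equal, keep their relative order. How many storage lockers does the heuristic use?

Sorted descending: 24, 20, 19, 18, 17, 10, 9, 7, 6, 5, 5.
  24 → locker 1 (new)  [load 24/33]
  20 → locker 2 (new)  [load 20/33]
  19 → locker 3 (new)  [load 19/33]
  18 → locker 4 (new)  [load 18/33]
  17 → locker 5 (new)  [load 17/33]
  10 → locker 2  [load 30/33]
  9 → locker 1  [load 33/33]
  7 → locker 3  [load 26/33]
  6 → locker 3  [load 32/33]
  5 → locker 4  [load 23/33]
  5 → locker 4  [load 28/33]
5 storage lockers opened.

5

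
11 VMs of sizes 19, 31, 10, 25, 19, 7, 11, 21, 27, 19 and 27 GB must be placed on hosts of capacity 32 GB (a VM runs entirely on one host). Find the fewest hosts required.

8

Total = 31 + 27 + 27 + 25 + 21 + 19 + 19 + 19 + 11 + 10 + 7 = 216 GB.
Lower bound: ⌈216/32⌉ = 7 hosts.
Also, 8 VMs each exceed 16 GB, and no two of those can share a host, so at least 8 hosts are needed.
A packing using 8 hosts:
  host 1: 31 = 31
  host 2: 27 = 27
  host 3: 27 = 27
  host 4: 25 + 7 = 32
  host 5: 21 + 11 = 32
  host 6: 19 + 10 = 29
  host 7: 19 = 19
  host 8: 19 = 19
This matches the lower bound, so 8 is optimal.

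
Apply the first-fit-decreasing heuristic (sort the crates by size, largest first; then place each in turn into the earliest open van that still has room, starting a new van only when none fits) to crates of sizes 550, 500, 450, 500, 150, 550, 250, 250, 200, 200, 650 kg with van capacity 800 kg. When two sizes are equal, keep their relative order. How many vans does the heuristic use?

6

Sorted descending: 650, 550, 550, 500, 500, 450, 250, 250, 200, 200, 150.
  650 → van 1 (new)  [load 650/800]
  550 → van 2 (new)  [load 550/800]
  550 → van 3 (new)  [load 550/800]
  500 → van 4 (new)  [load 500/800]
  500 → van 5 (new)  [load 500/800]
  450 → van 6 (new)  [load 450/800]
  250 → van 2  [load 800/800]
  250 → van 3  [load 800/800]
  200 → van 4  [load 700/800]
  200 → van 5  [load 700/800]
  150 → van 1  [load 800/800]
6 vans opened.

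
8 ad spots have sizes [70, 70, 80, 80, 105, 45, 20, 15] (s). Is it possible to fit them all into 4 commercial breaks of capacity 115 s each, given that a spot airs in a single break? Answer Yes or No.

No

Total = 485 s; ⌈485/115⌉ = 5.
At least 5 commercial breaks are required, but only 4 are allowed.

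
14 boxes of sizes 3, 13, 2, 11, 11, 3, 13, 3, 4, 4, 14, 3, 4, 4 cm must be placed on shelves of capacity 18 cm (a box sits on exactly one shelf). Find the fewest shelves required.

Total = 14 + 13 + 13 + 11 + 11 + 4 + 4 + 4 + 4 + 3 + 3 + 3 + 3 + 2 = 92 cm.
Lower bound: ⌈92/18⌉ = 6 shelves.
A packing using 6 shelves:
  shelf 1: 14 + 4 = 18
  shelf 2: 13 + 4 = 17
  shelf 3: 13 + 4 = 17
  shelf 4: 11 + 4 + 3 = 18
  shelf 5: 11 + 3 + 3 = 17
  shelf 6: 3 + 2 = 5
This matches the lower bound, so 6 is optimal.

6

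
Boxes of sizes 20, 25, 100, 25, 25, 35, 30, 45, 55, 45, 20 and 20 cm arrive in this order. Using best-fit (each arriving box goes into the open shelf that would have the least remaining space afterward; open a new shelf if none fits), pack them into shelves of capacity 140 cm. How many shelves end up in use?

4

  20 → shelf 1 (new)  [load 20/140]
  25 → shelf 1  [load 45/140]
  100 → shelf 2 (new)  [load 100/140]
  25 → shelf 2  [load 125/140]
  25 → shelf 1  [load 70/140]
  35 → shelf 1  [load 105/140]
  30 → shelf 1  [load 135/140]
  45 → shelf 3 (new)  [load 45/140]
  55 → shelf 3  [load 100/140]
  45 → shelf 4 (new)  [load 45/140]
  20 → shelf 3  [load 120/140]
  20 → shelf 3  [load 140/140]
4 shelves opened.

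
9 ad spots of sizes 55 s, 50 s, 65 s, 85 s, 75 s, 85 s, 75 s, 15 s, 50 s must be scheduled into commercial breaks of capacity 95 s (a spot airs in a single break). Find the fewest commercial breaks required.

Total = 85 + 85 + 75 + 75 + 65 + 55 + 50 + 50 + 15 = 555 s.
Lower bound: ⌈555/95⌉ = 6 commercial breaks.
Also, 8 ad spots each exceed 95/2 s, and no two of those can share a break, so at least 8 commercial breaks are needed.
A packing using 8 commercial breaks:
  break 1: 85 = 85
  break 2: 85 = 85
  break 3: 75 + 15 = 90
  break 4: 75 = 75
  break 5: 65 = 65
  break 6: 55 = 55
  break 7: 50 = 50
  break 8: 50 = 50
This matches the lower bound, so 8 is optimal.

8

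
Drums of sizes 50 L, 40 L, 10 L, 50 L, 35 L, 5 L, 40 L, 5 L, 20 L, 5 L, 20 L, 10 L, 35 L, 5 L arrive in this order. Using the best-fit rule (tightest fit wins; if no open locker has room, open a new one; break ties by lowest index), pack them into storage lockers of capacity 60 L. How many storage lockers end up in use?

  50 → locker 1 (new)  [load 50/60]
  40 → locker 2 (new)  [load 40/60]
  10 → locker 1  [load 60/60]
  50 → locker 3 (new)  [load 50/60]
  35 → locker 4 (new)  [load 35/60]
  5 → locker 3  [load 55/60]
  40 → locker 5 (new)  [load 40/60]
  5 → locker 3  [load 60/60]
  20 → locker 2  [load 60/60]
  5 → locker 5  [load 45/60]
  20 → locker 4  [load 55/60]
  10 → locker 5  [load 55/60]
  35 → locker 6 (new)  [load 35/60]
  5 → locker 4  [load 60/60]
6 storage lockers opened.

6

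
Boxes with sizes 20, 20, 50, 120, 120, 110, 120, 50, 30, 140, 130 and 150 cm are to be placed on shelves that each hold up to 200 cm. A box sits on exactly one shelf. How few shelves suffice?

Total = 150 + 140 + 130 + 120 + 120 + 120 + 110 + 50 + 50 + 30 + 20 + 20 = 1060 cm.
Lower bound: ⌈1060/200⌉ = 6 shelves.
Also, 7 boxes each exceed 100 cm, and no two of those can share a shelf, so at least 7 shelves are needed.
A packing using 7 shelves:
  shelf 1: 150 + 50 = 200
  shelf 2: 140 + 50 = 190
  shelf 3: 130 + 30 + 20 + 20 = 200
  shelf 4: 120 = 120
  shelf 5: 120 = 120
  shelf 6: 120 = 120
  shelf 7: 110 = 110
This matches the lower bound, so 7 is optimal.

7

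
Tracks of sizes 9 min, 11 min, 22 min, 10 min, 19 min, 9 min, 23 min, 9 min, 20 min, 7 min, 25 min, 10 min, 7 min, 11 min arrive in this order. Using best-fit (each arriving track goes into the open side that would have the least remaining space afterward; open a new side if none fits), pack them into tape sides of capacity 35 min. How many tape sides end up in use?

6

  9 → side 1 (new)  [load 9/35]
  11 → side 1  [load 20/35]
  22 → side 2 (new)  [load 22/35]
  10 → side 2  [load 32/35]
  19 → side 3 (new)  [load 19/35]
  9 → side 1  [load 29/35]
  23 → side 4 (new)  [load 23/35]
  9 → side 4  [load 32/35]
  20 → side 5 (new)  [load 20/35]
  7 → side 5  [load 27/35]
  25 → side 6 (new)  [load 25/35]
  10 → side 6  [load 35/35]
  7 → side 5  [load 34/35]
  11 → side 3  [load 30/35]
6 tape sides opened.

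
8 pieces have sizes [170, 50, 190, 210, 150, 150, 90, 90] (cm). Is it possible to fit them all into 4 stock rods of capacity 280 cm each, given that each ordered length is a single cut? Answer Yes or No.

No

Total = 1100 cm; ⌈1100/280⌉ = 4.
5 pieces each exceed half the capacity and cannot share a stock rod, forcing at least 5 stock rods.
At least 5 stock rods are required, but only 4 are allowed.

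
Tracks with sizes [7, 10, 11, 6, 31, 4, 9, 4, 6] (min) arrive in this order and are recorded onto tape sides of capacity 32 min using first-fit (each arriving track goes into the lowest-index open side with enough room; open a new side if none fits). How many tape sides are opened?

3

  7 → side 1 (new)  [load 7/32]
  10 → side 1  [load 17/32]
  11 → side 1  [load 28/32]
  6 → side 2 (new)  [load 6/32]
  31 → side 3 (new)  [load 31/32]
  4 → side 1  [load 32/32]
  9 → side 2  [load 15/32]
  4 → side 2  [load 19/32]
  6 → side 2  [load 25/32]
3 tape sides opened.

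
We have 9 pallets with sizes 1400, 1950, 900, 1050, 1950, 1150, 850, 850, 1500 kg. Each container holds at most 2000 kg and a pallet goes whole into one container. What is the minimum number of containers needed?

Total = 1950 + 1950 + 1500 + 1400 + 1150 + 1050 + 900 + 850 + 850 = 11600 kg.
Lower bound: ⌈11600/2000⌉ = 6 containers.
A packing using 7 containers:
  container 1: 1950 = 1950
  container 2: 1950 = 1950
  container 3: 1500 = 1500
  container 4: 1400 = 1400
  container 5: 1150 + 850 = 2000
  container 6: 1050 + 900 = 1950
  container 7: 850 = 850
No arrangement into 6 containers stays within capacity, so 7 is optimal.

7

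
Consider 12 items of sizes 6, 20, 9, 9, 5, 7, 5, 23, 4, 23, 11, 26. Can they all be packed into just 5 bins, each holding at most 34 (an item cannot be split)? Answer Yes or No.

A valid assignment using 5 bins:
  bin 1: 26 + 7 = 33
  bin 2: 23 + 11 = 34
  bin 3: 23 + 9 = 32
  bin 4: 20 + 9 + 5 = 34
  bin 5: 6 + 5 + 4 = 15
Every load is within 34, so 5 bins suffice.

Yes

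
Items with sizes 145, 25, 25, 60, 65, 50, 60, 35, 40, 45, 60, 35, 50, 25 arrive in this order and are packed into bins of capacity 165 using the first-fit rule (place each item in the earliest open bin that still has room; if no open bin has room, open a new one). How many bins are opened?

5

  145 → bin 1 (new)  [load 145/165]
  25 → bin 2 (new)  [load 25/165]
  25 → bin 2  [load 50/165]
  60 → bin 2  [load 110/165]
  65 → bin 3 (new)  [load 65/165]
  50 → bin 2  [load 160/165]
  60 → bin 3  [load 125/165]
  35 → bin 3  [load 160/165]
  40 → bin 4 (new)  [load 40/165]
  45 → bin 4  [load 85/165]
  60 → bin 4  [load 145/165]
  35 → bin 5 (new)  [load 35/165]
  50 → bin 5  [load 85/165]
  25 → bin 5  [load 110/165]
5 bins opened.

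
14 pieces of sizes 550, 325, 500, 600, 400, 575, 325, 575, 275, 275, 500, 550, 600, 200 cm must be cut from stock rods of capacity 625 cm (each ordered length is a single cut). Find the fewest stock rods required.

11

Total = 600 + 600 + 575 + 575 + 550 + 550 + 500 + 500 + 400 + 325 + 325 + 275 + 275 + 200 = 6250 cm.
Lower bound: ⌈6250/625⌉ = 10 stock rods.
Also, 11 pieces each exceed 625/2 cm, and no two of those can share a stock rod, so at least 11 stock rods are needed.
A packing using 11 stock rods:
  stock rod 1: 600 = 600
  stock rod 2: 600 = 600
  stock rod 3: 575 = 575
  stock rod 4: 575 = 575
  stock rod 5: 550 = 550
  stock rod 6: 550 = 550
  stock rod 7: 500 = 500
  stock rod 8: 500 = 500
  stock rod 9: 400 + 200 = 600
  stock rod 10: 325 + 275 = 600
  stock rod 11: 325 + 275 = 600
This matches the lower bound, so 11 is optimal.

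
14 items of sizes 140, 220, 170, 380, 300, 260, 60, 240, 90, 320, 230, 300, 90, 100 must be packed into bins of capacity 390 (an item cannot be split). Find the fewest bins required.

Total = 380 + 320 + 300 + 300 + 260 + 240 + 230 + 220 + 170 + 140 + 100 + 90 + 90 + 60 = 2900.
Lower bound: ⌈2900/390⌉ = 8 bins.
A packing using 8 bins:
  bin 1: 380 = 380
  bin 2: 320 + 60 = 380
  bin 3: 300 + 90 = 390
  bin 4: 300 + 90 = 390
  bin 5: 260 + 100 = 360
  bin 6: 240 + 140 = 380
  bin 7: 230 = 230
  bin 8: 220 + 170 = 390
This matches the lower bound, so 8 is optimal.

8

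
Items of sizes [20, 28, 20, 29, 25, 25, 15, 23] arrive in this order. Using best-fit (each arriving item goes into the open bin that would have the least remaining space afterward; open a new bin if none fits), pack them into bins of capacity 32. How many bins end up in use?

8

  20 → bin 1 (new)  [load 20/32]
  28 → bin 2 (new)  [load 28/32]
  20 → bin 3 (new)  [load 20/32]
  29 → bin 4 (new)  [load 29/32]
  25 → bin 5 (new)  [load 25/32]
  25 → bin 6 (new)  [load 25/32]
  15 → bin 7 (new)  [load 15/32]
  23 → bin 8 (new)  [load 23/32]
8 bins opened.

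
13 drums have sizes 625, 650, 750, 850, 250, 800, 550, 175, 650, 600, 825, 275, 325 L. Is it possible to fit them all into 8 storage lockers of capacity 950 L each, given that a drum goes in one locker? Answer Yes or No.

No

Total = 7325 L; ⌈7325/950⌉ = 8.
9 drums each exceed half the capacity and cannot share a locker, forcing at least 9 storage lockers.
At least 9 storage lockers are required, but only 8 are allowed.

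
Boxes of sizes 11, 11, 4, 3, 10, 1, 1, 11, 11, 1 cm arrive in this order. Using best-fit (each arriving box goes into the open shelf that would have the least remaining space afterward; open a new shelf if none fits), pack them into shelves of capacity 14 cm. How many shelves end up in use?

5

  11 → shelf 1 (new)  [load 11/14]
  11 → shelf 2 (new)  [load 11/14]
  4 → shelf 3 (new)  [load 4/14]
  3 → shelf 1  [load 14/14]
  10 → shelf 3  [load 14/14]
  1 → shelf 2  [load 12/14]
  1 → shelf 2  [load 13/14]
  11 → shelf 4 (new)  [load 11/14]
  11 → shelf 5 (new)  [load 11/14]
  1 → shelf 2  [load 14/14]
5 shelves opened.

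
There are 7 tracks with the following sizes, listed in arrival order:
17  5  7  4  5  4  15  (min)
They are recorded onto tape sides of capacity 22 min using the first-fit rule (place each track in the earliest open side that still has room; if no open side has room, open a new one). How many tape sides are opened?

  17 → side 1 (new)  [load 17/22]
  5 → side 1  [load 22/22]
  7 → side 2 (new)  [load 7/22]
  4 → side 2  [load 11/22]
  5 → side 2  [load 16/22]
  4 → side 2  [load 20/22]
  15 → side 3 (new)  [load 15/22]
3 tape sides opened.

3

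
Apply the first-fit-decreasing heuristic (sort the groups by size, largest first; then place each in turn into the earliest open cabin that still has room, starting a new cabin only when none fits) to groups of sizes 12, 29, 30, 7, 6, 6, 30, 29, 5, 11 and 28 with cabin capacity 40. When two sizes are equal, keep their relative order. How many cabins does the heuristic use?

5

Sorted descending: 30, 30, 29, 29, 28, 12, 11, 7, 6, 6, 5.
  30 → cabin 1 (new)  [load 30/40]
  30 → cabin 2 (new)  [load 30/40]
  29 → cabin 3 (new)  [load 29/40]
  29 → cabin 4 (new)  [load 29/40]
  28 → cabin 5 (new)  [load 28/40]
  12 → cabin 5  [load 40/40]
  11 → cabin 3  [load 40/40]
  7 → cabin 1  [load 37/40]
  6 → cabin 2  [load 36/40]
  6 → cabin 4  [load 35/40]
  5 → cabin 4  [load 40/40]
5 cabins opened.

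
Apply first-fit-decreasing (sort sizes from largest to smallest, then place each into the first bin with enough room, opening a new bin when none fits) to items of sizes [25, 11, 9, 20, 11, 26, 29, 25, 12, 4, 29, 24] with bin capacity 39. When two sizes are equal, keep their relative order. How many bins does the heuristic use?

Sorted descending: 29, 29, 26, 25, 25, 24, 20, 12, 11, 11, 9, 4.
  29 → bin 1 (new)  [load 29/39]
  29 → bin 2 (new)  [load 29/39]
  26 → bin 3 (new)  [load 26/39]
  25 → bin 4 (new)  [load 25/39]
  25 → bin 5 (new)  [load 25/39]
  24 → bin 6 (new)  [load 24/39]
  20 → bin 7 (new)  [load 20/39]
  12 → bin 3  [load 38/39]
  11 → bin 4  [load 36/39]
  11 → bin 5  [load 36/39]
  9 → bin 1  [load 38/39]
  4 → bin 2  [load 33/39]
7 bins opened.

7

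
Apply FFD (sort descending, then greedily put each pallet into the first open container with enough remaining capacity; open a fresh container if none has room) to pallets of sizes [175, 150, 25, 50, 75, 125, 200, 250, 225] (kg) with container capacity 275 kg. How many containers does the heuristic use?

Sorted descending: 250, 225, 200, 175, 150, 125, 75, 50, 25.
  250 → container 1 (new)  [load 250/275]
  225 → container 2 (new)  [load 225/275]
  200 → container 3 (new)  [load 200/275]
  175 → container 4 (new)  [load 175/275]
  150 → container 5 (new)  [load 150/275]
  125 → container 5  [load 275/275]
  75 → container 3  [load 275/275]
  50 → container 2  [load 275/275]
  25 → container 1  [load 275/275]
5 containers opened.

5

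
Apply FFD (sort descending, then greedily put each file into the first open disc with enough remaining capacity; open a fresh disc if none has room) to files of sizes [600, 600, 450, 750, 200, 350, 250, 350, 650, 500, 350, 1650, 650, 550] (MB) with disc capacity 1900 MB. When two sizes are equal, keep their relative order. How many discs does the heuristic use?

Sorted descending: 1650, 750, 650, 650, 600, 600, 550, 500, 450, 350, 350, 350, 250, 200.
  1650 → disc 1 (new)  [load 1650/1900]
  750 → disc 2 (new)  [load 750/1900]
  650 → disc 2  [load 1400/1900]
  650 → disc 3 (new)  [load 650/1900]
  600 → disc 3  [load 1250/1900]
  600 → disc 3  [load 1850/1900]
  550 → disc 4 (new)  [load 550/1900]
  500 → disc 2  [load 1900/1900]
  450 → disc 4  [load 1000/1900]
  350 → disc 4  [load 1350/1900]
  350 → disc 4  [load 1700/1900]
  350 → disc 5 (new)  [load 350/1900]
  250 → disc 1  [load 1900/1900]
  200 → disc 4  [load 1900/1900]
5 discs opened.

5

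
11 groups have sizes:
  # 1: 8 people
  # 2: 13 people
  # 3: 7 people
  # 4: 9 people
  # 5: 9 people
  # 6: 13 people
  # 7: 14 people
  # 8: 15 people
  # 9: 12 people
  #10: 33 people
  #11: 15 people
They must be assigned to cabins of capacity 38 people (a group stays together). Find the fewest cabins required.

Total = 33 + 15 + 15 + 14 + 13 + 13 + 12 + 9 + 9 + 8 + 7 = 148 people.
Lower bound: ⌈148/38⌉ = 4 cabins.
A packing using 5 cabins:
  cabin 1: 33 = 33
  cabin 2: 15 + 15 + 8 = 38
  cabin 3: 14 + 13 + 9 = 36
  cabin 4: 13 + 12 + 9 = 34
  cabin 5: 7 = 7
No arrangement into 4 cabins stays within capacity, so 5 is optimal.

5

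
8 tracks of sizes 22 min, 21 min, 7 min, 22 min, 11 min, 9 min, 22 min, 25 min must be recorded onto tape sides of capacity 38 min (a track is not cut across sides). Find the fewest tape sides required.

Total = 25 + 22 + 22 + 22 + 21 + 11 + 9 + 7 = 139 min.
Lower bound: ⌈139/38⌉ = 4 tape sides.
Also, 5 tracks each exceed 19 min, and no two of those can share a side, so at least 5 tape sides are needed.
A packing using 5 tape sides:
  side 1: 25 + 11 = 36
  side 2: 22 + 9 + 7 = 38
  side 3: 22 = 22
  side 4: 22 = 22
  side 5: 21 = 21
This matches the lower bound, so 5 is optimal.

5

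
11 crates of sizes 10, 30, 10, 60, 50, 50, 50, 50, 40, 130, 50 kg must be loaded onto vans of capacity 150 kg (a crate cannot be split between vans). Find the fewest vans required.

Total = 130 + 60 + 50 + 50 + 50 + 50 + 50 + 40 + 30 + 10 + 10 = 530 kg.
Lower bound: ⌈530/150⌉ = 4 vans.
A packing using 4 vans:
  van 1: 130 + 10 + 10 = 150
  van 2: 60 + 50 + 40 = 150
  van 3: 50 + 50 + 50 = 150
  van 4: 50 + 30 = 80
This matches the lower bound, so 4 is optimal.

4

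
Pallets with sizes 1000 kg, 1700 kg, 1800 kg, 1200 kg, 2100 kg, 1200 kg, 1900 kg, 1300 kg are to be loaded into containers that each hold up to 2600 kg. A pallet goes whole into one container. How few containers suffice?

6

Total = 2100 + 1900 + 1800 + 1700 + 1300 + 1200 + 1200 + 1000 = 12200 kg.
Lower bound: ⌈12200/2600⌉ = 5 containers.
A packing using 6 containers:
  container 1: 2100 = 2100
  container 2: 1900 = 1900
  container 3: 1800 = 1800
  container 4: 1700 = 1700
  container 5: 1300 + 1200 = 2500
  container 6: 1200 + 1000 = 2200
No arrangement into 5 containers stays within capacity, so 6 is optimal.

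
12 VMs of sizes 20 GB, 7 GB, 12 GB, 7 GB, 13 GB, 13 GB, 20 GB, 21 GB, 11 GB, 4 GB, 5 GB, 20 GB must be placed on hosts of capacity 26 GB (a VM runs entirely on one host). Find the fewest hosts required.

7

Total = 21 + 20 + 20 + 20 + 13 + 13 + 12 + 11 + 7 + 7 + 5 + 4 = 153 GB.
Lower bound: ⌈153/26⌉ = 6 hosts.
A packing using 7 hosts:
  host 1: 21 + 5 = 26
  host 2: 20 + 4 = 24
  host 3: 20 = 20
  host 4: 20 = 20
  host 5: 13 + 13 = 26
  host 6: 12 + 11 = 23
  host 7: 7 + 7 = 14
No arrangement into 6 hosts stays within capacity, so 7 is optimal.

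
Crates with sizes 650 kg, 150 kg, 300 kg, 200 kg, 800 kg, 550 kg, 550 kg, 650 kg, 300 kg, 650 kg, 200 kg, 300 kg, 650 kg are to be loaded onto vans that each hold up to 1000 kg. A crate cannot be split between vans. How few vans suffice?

Total = 800 + 650 + 650 + 650 + 650 + 550 + 550 + 300 + 300 + 300 + 200 + 200 + 150 = 5950 kg.
Lower bound: ⌈5950/1000⌉ = 6 vans.
Also, 7 crates each exceed 500 kg, and no two of those can share a van, so at least 7 vans are needed.
A packing using 7 vans:
  van 1: 800 + 200 = 1000
  van 2: 650 + 300 = 950
  van 3: 650 + 300 = 950
  van 4: 650 + 300 = 950
  van 5: 650 + 200 + 150 = 1000
  van 6: 550 = 550
  van 7: 550 = 550
This matches the lower bound, so 7 is optimal.

7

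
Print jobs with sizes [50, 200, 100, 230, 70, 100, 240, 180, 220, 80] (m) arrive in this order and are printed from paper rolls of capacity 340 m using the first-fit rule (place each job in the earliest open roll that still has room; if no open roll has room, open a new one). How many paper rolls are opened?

5

  50 → roll 1 (new)  [load 50/340]
  200 → roll 1  [load 250/340]
  100 → roll 2 (new)  [load 100/340]
  230 → roll 2  [load 330/340]
  70 → roll 1  [load 320/340]
  100 → roll 3 (new)  [load 100/340]
  240 → roll 3  [load 340/340]
  180 → roll 4 (new)  [load 180/340]
  220 → roll 5 (new)  [load 220/340]
  80 → roll 4  [load 260/340]
5 paper rolls opened.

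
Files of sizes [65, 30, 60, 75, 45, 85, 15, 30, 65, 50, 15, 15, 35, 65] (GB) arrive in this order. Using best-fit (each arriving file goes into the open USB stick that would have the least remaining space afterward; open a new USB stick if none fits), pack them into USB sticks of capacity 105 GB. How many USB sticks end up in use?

7

  65 → USB stick 1 (new)  [load 65/105]
  30 → USB stick 1  [load 95/105]
  60 → USB stick 2 (new)  [load 60/105]
  75 → USB stick 3 (new)  [load 75/105]
  45 → USB stick 2  [load 105/105]
  85 → USB stick 4 (new)  [load 85/105]
  15 → USB stick 4  [load 100/105]
  30 → USB stick 3  [load 105/105]
  65 → USB stick 5 (new)  [load 65/105]
  50 → USB stick 6 (new)  [load 50/105]
  15 → USB stick 5  [load 80/105]
  15 → USB stick 5  [load 95/105]
  35 → USB stick 6  [load 85/105]
  65 → USB stick 7 (new)  [load 65/105]
7 USB sticks opened.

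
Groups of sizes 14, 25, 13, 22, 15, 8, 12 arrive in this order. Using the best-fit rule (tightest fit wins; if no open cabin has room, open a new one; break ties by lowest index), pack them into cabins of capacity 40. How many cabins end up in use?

3

  14 → cabin 1 (new)  [load 14/40]
  25 → cabin 1  [load 39/40]
  13 → cabin 2 (new)  [load 13/40]
  22 → cabin 2  [load 35/40]
  15 → cabin 3 (new)  [load 15/40]
  8 → cabin 3  [load 23/40]
  12 → cabin 3  [load 35/40]
3 cabins opened.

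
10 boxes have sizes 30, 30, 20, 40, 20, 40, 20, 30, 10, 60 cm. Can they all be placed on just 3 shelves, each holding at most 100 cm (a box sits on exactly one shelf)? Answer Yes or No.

A valid assignment using 3 shelves:
  shelf 1: 60 + 40 = 100
  shelf 2: 40 + 30 + 30 = 100
  shelf 3: 30 + 20 + 20 + 20 + 10 = 100
Every load is within 100 cm, so 3 shelves suffice.

Yes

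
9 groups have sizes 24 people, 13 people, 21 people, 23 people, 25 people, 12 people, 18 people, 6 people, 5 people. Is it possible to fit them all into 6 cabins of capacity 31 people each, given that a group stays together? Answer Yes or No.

A valid assignment using 6 cabins:
  cabin 1: 25 + 6 = 31
  cabin 2: 24 + 5 = 29
  cabin 3: 23 = 23
  cabin 4: 21 = 21
  cabin 5: 18 + 13 = 31
  cabin 6: 12 = 12
Every load is within 31 people, so 6 cabins suffice.

Yes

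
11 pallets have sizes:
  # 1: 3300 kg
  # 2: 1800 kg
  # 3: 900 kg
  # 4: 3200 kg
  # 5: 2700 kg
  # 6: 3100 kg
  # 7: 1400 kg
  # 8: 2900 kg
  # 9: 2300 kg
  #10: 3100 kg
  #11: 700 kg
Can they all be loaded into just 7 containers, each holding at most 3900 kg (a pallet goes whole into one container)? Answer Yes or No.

No

Total = 25400 kg; ⌈25400/3900⌉ = 7.
The bound of 7 does not rule out 7, but exhaustive search shows no assignment into 7 containers of capacity 3900 kg exists — the minimum is 8.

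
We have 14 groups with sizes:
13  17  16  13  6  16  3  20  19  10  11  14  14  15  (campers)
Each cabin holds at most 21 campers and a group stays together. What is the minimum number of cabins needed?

Total = 20 + 19 + 17 + 16 + 16 + 15 + 14 + 14 + 13 + 13 + 11 + 10 + 6 + 3 = 187 campers.
Lower bound: ⌈187/21⌉ = 9 cabins.
Also, 11 groups each exceed 21/2 campers, and no two of those can share a cabin, so at least 11 cabins are needed.
A packing using 11 cabins:
  cabin 1: 20 = 20
  cabin 2: 19 = 19
  cabin 3: 17 + 3 = 20
  cabin 4: 16 = 16
  cabin 5: 16 = 16
  cabin 6: 15 + 6 = 21
  cabin 7: 14 = 14
  cabin 8: 14 = 14
  cabin 9: 13 = 13
  cabin 10: 13 = 13
  cabin 11: 11 + 10 = 21
This matches the lower bound, so 11 is optimal.

11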